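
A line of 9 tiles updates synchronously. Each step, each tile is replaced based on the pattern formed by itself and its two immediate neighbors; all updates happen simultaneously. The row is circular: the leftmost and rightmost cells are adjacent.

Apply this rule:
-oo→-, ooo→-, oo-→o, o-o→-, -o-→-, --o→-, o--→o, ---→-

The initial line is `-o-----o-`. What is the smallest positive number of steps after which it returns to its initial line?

--o-----o
o--o-----
-o--o----
--o--o---
---o--o--
----o--o-
-----o--o
o-----o--
-o-----o-

9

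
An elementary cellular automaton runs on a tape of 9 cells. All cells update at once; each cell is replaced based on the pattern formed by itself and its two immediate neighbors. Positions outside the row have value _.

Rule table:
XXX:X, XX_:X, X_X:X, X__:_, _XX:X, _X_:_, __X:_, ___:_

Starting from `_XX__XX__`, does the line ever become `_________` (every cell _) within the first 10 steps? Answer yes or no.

_XX__XX__  (fixed point — unchanged through step 10)
step 10 is _XX__XX__, still not uniform _

no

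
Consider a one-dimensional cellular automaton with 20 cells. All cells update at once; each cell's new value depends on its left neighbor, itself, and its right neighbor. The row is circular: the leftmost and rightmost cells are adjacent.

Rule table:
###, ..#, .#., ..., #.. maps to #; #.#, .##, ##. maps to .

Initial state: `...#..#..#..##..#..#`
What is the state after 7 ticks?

############..######
###########.##.#####
##########......####
#########.######.###
########...####...##
#######.###.##.###.#
######...#......#...

######...#......#...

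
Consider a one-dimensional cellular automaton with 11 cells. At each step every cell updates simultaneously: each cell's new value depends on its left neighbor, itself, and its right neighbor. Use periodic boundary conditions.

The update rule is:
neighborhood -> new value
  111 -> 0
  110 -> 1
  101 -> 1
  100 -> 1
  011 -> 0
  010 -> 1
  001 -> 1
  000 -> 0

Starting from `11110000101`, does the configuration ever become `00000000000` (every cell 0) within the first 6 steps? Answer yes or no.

no

00011001110
00101110011
11110011101
00011100110
00100111011
11111001101
step 6 is 11111001101, still not uniform 0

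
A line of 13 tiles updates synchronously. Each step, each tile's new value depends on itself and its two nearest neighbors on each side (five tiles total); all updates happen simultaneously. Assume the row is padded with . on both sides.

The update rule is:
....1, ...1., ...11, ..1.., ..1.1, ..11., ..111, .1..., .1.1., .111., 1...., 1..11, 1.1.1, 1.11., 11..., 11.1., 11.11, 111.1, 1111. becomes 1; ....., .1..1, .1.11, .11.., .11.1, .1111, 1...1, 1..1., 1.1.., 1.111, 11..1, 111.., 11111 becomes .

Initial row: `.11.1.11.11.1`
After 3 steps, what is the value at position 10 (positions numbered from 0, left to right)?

1

11.11.1.11.1.
1.11.11.1.1.1
1.1.11.11111.
position 10 holds 1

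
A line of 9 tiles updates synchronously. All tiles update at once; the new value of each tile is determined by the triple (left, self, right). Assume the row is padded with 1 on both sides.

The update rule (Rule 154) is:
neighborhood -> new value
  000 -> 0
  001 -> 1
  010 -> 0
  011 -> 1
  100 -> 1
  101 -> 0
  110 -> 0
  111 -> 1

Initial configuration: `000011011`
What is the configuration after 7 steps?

step 1: 100110011
step 2: 011101111
step 3: 011001111
step 4: 010111111
step 5: 000111111
step 6: 101111111
step 7: 001111111

001111111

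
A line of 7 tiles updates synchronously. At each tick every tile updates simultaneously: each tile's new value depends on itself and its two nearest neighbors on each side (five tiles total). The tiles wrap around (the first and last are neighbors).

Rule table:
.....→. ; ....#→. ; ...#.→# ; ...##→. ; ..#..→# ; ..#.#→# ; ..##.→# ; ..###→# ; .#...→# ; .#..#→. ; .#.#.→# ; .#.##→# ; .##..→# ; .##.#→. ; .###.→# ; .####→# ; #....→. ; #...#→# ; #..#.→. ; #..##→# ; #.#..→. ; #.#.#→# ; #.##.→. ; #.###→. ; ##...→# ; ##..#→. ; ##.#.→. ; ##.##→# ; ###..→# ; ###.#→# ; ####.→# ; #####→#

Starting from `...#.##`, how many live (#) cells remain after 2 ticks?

#####.#
######.
count of #: 6

6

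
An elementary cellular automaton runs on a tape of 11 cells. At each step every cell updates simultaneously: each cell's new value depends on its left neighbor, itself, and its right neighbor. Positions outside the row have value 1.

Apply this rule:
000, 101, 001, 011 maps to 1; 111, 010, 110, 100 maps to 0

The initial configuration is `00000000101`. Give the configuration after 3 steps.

00011111101

step 1: 01111111011
step 2: 11000000110
step 3: 00011111101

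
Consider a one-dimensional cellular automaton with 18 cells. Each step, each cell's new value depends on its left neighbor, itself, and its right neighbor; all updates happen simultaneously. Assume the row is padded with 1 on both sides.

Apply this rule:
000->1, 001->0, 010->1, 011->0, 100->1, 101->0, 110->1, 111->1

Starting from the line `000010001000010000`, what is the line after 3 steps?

111100110011100110

111011101111011110
111001100111001110
111100110011100110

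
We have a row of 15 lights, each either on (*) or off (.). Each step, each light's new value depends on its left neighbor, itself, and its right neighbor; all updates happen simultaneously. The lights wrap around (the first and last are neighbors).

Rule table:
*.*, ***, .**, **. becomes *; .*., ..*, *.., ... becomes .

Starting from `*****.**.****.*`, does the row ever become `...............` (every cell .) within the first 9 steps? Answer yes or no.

step 1: ***************
step 2: ***************  (fixed point — unchanged through step 9)
step 9 is ***************, still not uniform .

no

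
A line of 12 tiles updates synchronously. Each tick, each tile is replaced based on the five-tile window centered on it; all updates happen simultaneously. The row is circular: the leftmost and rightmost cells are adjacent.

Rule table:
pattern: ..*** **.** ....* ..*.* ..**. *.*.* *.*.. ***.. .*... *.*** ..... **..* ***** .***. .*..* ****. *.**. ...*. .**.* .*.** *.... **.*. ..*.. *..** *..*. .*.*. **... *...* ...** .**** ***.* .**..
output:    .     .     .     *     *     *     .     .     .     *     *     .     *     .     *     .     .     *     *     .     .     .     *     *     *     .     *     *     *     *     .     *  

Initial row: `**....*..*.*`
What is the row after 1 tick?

..*..*****.*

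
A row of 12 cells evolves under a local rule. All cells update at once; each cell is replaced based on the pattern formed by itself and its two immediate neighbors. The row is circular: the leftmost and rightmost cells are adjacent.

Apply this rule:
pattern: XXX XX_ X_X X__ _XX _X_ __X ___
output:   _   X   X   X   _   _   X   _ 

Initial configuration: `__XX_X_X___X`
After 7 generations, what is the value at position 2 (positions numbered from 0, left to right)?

XX_XX_X_X_X_
_XX_XX_X_X_X
X_XX_XX_X_X_
_X_XX_XX_X_X
X_X_XX_XX_X_
_X_X_XX_XX_X
X_X_X_XX_XX_
position 2 holds X

X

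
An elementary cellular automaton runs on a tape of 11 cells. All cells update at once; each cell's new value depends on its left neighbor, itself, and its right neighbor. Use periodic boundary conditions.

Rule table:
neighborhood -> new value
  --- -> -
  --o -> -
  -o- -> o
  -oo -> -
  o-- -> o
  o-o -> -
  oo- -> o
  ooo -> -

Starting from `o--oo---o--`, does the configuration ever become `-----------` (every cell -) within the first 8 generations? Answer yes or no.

no

generation 1: oo--oo--oo-
generation 2: -oo--oo--o-
generation 3: --oo--oo-oo
generation 4: o--oo--o--o
generation 5: oo--oo-oo--
generation 6: -oo--o--oo-
generation 7: --oo-oo--oo
generation 8: o--o--oo--o
generation 8 is o--o--oo--o, still not uniform -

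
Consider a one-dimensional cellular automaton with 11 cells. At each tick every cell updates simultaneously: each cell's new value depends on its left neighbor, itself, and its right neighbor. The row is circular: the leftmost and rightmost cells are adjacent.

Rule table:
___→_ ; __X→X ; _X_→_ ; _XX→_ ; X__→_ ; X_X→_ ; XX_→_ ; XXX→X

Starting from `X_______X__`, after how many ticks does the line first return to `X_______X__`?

11

_______X__X
______X__X_
_____X__X__
____X__X___
___X__X____
__X__X_____
_X__X______
X__X_______
__X_______X
_X_______X_
X_______X__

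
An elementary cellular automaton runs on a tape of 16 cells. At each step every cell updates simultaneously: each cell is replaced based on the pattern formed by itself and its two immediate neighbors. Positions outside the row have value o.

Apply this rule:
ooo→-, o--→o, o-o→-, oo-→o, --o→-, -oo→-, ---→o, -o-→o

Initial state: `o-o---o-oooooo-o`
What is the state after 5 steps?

o-ooo-o------o--
o---o-oooooo-oo-
ooo-o------o--o-
--o-oooooo-oo-o-
o-o------o--o-o-

o-o------o--o-o-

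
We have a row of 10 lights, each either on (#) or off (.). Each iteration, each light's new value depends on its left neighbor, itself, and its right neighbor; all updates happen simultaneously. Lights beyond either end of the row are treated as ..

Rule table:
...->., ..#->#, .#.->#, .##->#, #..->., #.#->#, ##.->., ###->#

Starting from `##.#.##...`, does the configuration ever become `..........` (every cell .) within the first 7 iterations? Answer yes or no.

iteration 1: #.####....
iteration 2: #####.....
iteration 3: ####......
iteration 4: ###.......
iteration 5: ##........
iteration 6: #.........
iteration 7: #.........
iteration 7 is #........., still not uniform .

no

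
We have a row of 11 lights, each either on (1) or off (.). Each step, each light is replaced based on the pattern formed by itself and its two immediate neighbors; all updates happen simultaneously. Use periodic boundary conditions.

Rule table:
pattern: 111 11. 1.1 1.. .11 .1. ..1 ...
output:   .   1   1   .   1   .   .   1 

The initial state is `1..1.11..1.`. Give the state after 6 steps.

....111...1
.11.1.1.1..
.111.1.1..1
11.11.1....
111111..11.
1....1..111

1....1..111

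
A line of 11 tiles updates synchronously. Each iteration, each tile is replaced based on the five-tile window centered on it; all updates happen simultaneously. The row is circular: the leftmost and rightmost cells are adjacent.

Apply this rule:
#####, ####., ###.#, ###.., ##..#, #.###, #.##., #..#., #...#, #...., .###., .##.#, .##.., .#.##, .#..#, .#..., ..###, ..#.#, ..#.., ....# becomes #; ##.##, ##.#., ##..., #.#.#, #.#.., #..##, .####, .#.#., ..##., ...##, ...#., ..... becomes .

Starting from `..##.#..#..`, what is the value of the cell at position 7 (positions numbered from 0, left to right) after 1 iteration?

#

iteration 1: #..#..#####
position 7 holds #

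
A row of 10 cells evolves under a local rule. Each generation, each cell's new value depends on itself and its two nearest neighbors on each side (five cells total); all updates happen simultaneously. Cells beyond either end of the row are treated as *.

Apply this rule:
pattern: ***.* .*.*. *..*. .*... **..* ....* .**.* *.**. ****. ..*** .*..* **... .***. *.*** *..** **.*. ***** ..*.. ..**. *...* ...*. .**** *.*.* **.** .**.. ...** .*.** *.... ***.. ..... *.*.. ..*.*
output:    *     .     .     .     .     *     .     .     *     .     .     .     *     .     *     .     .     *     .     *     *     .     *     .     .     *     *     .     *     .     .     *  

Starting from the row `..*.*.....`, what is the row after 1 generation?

..*.....**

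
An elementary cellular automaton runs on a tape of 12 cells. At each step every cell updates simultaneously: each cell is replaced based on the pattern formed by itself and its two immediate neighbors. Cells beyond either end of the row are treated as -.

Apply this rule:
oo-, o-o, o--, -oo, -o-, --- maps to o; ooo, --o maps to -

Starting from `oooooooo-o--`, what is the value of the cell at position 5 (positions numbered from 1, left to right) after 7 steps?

o

step 1: o------ooooo
step 2: oooooo-o---o
step 3: o----ooooo-o
step 4: oooo-o---ooo
step 5: o--ooooo-o-o
step 6: oo-o---ooooo
step 7: oooooo-o---o
position 5 holds o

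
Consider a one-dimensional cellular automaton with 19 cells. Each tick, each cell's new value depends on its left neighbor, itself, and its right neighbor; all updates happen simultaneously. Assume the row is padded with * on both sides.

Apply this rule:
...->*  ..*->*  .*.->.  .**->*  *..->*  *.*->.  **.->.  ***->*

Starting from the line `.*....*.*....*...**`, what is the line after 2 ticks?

..****...****.*****
*****.******..*****

*****.******..*****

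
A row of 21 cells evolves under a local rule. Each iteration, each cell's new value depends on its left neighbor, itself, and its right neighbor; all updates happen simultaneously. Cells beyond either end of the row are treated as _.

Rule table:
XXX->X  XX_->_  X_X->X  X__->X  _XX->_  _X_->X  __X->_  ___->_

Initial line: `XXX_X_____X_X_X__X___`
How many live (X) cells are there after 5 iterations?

10

_X_XXX____XXXXXX_XX__
_XX_X_X____XXXX_X__X_
___XXXXX____XX_XXX_XX
____XXX_X_____X_X_X__
_____X_XXX____XXXXXX_
count of X: 10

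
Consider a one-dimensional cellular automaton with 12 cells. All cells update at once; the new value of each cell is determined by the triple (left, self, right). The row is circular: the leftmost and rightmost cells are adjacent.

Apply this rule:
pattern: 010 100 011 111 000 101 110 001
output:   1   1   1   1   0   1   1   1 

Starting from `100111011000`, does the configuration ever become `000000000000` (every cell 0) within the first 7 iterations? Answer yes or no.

iteration 1: 111111111101
iteration 2: 111111111111
iteration 3: 111111111111  (fixed point — unchanged through iteration 7)
iteration 7 is 111111111111, still not uniform 0

no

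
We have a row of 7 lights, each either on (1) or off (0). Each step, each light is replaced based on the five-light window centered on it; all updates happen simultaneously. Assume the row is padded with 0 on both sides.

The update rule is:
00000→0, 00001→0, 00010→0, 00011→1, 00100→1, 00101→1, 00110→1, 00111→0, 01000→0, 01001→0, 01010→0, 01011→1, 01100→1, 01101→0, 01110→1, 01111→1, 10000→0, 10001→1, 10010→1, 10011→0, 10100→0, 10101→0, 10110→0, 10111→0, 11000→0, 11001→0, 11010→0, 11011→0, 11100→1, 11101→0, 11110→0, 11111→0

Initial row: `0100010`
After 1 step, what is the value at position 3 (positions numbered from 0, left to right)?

step 1: 0101010
position 3 holds 1

1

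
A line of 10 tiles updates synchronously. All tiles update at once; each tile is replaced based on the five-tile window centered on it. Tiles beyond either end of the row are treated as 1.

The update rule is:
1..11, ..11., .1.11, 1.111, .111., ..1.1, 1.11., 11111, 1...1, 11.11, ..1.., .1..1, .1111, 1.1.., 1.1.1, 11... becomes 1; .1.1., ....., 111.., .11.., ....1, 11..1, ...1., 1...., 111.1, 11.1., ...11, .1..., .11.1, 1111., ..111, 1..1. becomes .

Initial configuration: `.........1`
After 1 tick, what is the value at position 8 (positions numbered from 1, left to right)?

tick 1: 1.........
position 8 holds .

.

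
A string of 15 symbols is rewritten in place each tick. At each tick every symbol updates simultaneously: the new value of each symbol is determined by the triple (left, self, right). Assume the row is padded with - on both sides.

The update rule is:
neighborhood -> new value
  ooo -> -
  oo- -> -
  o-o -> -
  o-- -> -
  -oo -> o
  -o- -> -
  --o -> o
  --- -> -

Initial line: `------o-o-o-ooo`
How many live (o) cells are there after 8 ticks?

1

tick 1: -----o------o--
tick 2: ----o------o---
tick 3: ---o------o----
tick 4: --o------o-----
tick 5: -o------o------
tick 6: o------o-------
tick 7: ------o--------
tick 8: -----o---------
count of o: 1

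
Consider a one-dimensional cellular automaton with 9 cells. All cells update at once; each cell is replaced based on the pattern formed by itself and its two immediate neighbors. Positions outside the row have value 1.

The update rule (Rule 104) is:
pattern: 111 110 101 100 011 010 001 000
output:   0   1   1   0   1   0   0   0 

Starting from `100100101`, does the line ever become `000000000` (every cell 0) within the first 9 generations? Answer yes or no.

100000011
100000010
100000001
100000001  (fixed point — unchanged through generation 9)
generation 9 is 100000001, still not uniform 0

no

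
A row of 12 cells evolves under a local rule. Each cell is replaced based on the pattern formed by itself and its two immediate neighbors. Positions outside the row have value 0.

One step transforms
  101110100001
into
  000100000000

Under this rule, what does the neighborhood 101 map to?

At position 1 the neighborhood is 101; the next row has 0 there.

0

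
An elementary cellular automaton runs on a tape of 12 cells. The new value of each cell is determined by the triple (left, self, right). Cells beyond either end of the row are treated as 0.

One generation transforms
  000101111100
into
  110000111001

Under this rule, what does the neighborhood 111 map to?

1

At position 6 the neighborhood is 111; the next row has 1 there.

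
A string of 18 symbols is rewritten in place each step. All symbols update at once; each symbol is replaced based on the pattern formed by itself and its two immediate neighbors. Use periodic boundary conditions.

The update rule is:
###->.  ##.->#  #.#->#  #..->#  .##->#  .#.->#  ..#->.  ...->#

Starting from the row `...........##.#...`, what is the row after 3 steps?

##########.#######
.........###......
########.#.#######

########.#.#######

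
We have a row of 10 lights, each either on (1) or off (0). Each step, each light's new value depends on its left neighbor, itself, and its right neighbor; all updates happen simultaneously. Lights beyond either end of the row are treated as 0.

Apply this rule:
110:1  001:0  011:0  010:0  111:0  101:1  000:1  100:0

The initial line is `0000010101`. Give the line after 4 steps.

0101000100

step 1: 1111001010
step 2: 0001000100
step 3: 1100010001
step 4: 0101000100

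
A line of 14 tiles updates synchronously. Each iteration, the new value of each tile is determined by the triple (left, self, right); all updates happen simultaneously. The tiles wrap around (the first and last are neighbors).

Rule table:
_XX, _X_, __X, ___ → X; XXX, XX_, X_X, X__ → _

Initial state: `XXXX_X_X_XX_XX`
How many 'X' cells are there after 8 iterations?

iteration 1: _____X_X_X__X_
iteration 2: XXXXXX_X_X_XX_
iteration 3: X______X_X_X__
iteration 4: X_XXXXXX_X_X_X
iteration 5: __X______X_X_X
iteration 6: _XX_XXXXXX_X_X
iteration 7: _X__X______X_X
iteration 8: _X_XX_XXXXXX_X
count of X: 10

10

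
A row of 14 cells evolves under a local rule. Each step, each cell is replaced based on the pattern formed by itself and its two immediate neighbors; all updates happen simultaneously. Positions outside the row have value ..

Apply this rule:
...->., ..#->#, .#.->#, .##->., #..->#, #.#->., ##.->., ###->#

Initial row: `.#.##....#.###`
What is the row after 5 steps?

##...#..##..#.
..#.####..####
.##..##.##.##.
#..##........#
###..#......##

###..#......##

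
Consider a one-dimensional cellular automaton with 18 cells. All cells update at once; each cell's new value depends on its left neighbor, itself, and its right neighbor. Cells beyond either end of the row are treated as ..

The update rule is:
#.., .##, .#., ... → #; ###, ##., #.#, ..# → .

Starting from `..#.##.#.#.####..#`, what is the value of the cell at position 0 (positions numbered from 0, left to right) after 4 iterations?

iteration 1: #.#.#..#.#.#...#.#
iteration 2: #.#.##.#.#.###.#.#
iteration 3: #.#.#..#.#.#...#.#  (repeats iteration 1; period 2)
iteration 4: #.#.##.#.#.###.#.#
position 0 holds #

#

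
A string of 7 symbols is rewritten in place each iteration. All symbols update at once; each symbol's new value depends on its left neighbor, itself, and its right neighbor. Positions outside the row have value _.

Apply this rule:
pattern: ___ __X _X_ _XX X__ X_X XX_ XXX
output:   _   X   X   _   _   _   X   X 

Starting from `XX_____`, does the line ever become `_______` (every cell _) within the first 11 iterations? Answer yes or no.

no

_X_____
XX_____  (repeats iteration 0; period 2)
iteration 11: _X_____
iteration 11 is _X_____, still not uniform _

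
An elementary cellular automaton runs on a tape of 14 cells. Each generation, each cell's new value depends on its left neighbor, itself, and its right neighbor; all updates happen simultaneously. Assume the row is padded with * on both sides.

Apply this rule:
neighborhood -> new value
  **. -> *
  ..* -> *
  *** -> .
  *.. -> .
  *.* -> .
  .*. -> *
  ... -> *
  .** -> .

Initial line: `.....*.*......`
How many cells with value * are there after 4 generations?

generation 1: .*****.*.*****
generation 2: .....*.*......  (repeats generation 0; period 2)
generation 4: .....*.*......
count of *: 2

2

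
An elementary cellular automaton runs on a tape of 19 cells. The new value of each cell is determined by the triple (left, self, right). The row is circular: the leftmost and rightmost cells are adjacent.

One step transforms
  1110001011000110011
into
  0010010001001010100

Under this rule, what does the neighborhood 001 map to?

At position 5 the neighborhood is 001; the next row has 1 there.

1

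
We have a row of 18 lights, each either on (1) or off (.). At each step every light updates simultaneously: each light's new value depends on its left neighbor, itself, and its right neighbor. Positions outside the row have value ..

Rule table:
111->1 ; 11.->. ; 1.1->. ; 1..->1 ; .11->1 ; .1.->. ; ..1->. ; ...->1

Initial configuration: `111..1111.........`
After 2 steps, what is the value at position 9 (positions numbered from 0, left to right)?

1

11.1.111.111111111
1....11..11111111.
position 9 holds 1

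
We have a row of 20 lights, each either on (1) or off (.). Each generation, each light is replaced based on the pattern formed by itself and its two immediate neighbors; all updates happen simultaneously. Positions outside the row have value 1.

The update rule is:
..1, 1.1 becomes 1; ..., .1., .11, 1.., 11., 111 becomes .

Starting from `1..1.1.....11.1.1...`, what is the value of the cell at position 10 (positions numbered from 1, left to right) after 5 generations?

1

..1.1.....1..1.1...1
.1.1.....1..1.1...1.
1.1.....1..1.1...1.1
.1.....1..1.1...1.1.
1.....1..1.1...1.1.1
position 10 holds 1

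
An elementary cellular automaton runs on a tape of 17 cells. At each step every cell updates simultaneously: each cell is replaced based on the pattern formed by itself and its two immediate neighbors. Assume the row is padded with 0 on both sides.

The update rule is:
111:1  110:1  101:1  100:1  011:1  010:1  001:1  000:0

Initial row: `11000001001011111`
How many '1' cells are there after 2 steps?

16

11100011111111111
11110111111111111
count of 1: 16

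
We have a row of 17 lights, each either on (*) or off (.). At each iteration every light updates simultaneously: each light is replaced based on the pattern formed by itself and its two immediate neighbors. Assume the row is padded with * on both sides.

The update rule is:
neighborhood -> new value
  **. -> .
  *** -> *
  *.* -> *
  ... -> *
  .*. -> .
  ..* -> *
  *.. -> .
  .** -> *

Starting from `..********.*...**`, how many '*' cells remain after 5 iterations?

.********.*..****
********.*..*****
*******.*..******
******.*..*******
*****.*..********
count of *: 14

14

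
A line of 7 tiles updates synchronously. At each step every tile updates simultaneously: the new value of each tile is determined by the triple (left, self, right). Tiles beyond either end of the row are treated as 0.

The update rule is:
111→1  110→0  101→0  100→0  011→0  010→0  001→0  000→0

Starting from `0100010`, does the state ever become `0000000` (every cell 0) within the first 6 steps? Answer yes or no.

yes

0000000
all cells are 0 at step 1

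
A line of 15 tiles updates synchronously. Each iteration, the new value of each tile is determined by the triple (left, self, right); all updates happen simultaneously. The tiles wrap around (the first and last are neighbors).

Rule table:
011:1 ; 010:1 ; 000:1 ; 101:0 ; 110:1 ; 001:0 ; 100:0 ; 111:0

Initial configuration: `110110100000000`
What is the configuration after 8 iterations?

110110101011010

110110101111110
110110101000010
110110101011010
110110101011010  (fixed point — unchanged through iteration 8)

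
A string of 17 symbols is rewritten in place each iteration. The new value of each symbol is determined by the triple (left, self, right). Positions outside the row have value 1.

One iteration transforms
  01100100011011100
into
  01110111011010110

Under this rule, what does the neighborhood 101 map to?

At position 0 the neighborhood is 101; the next row has 0 there.

0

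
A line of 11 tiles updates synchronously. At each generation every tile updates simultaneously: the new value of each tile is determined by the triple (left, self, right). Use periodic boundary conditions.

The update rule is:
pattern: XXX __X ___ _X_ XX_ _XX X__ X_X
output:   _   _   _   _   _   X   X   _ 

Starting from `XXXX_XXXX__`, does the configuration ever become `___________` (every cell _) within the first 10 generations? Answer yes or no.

no

X____X___X_
_X____X____
__X____X___
___X____X__
____X____X_
_____X____X
X_____X____
_X_____X___
__X_____X__
___X_____X_
generation 10 is ___X_____X_, still not uniform _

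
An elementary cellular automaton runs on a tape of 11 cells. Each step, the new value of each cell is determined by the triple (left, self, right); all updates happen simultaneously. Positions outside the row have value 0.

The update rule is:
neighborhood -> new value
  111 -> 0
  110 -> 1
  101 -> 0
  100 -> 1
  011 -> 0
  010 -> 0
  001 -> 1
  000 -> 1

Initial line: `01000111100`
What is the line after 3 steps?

10111000111
00001111001
11110001110

11110001110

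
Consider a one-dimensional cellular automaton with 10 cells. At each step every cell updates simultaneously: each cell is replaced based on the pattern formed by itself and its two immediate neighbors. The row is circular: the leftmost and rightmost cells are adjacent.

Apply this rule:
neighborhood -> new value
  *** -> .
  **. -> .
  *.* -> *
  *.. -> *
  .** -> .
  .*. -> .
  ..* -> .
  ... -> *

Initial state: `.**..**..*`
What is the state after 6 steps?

*..*...*..
.*..**..*.
..*...*..*
*..**..*..
.*...*..*.
..**..*..*

..**..*..*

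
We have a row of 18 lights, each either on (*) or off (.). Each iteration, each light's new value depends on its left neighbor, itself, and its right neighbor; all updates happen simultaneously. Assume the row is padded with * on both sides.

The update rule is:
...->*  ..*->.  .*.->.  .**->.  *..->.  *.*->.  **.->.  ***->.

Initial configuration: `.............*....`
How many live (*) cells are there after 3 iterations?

.***********...**.
.............*....  (repeats iteration 0; period 2)
iteration 3: .***********...**.
count of *: 13

13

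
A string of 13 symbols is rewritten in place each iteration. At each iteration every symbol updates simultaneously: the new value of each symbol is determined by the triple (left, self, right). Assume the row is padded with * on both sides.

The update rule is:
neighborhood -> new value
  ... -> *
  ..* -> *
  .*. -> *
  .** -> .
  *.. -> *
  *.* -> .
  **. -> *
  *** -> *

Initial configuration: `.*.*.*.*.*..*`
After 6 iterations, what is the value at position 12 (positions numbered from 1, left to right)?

*

.*.*.*.*.***.
.*.*.*.*..**.
.*.*.*.***.*.
.*.*.*..**.*.
.*.*.***.*.*.
.*.*..**.*.*.
position 12 holds *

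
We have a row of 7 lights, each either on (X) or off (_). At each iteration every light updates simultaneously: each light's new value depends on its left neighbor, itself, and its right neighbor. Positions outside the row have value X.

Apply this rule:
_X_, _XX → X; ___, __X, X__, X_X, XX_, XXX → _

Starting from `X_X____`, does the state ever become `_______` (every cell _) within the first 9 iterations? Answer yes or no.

__X____
__X____  (fixed point — unchanged through iteration 9)
iteration 9 is __X____, still not uniform _

no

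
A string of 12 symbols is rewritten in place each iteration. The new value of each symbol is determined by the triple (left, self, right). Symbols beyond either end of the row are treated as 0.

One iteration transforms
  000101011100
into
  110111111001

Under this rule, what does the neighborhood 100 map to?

0

At position 10 the neighborhood is 100; the next row has 0 there.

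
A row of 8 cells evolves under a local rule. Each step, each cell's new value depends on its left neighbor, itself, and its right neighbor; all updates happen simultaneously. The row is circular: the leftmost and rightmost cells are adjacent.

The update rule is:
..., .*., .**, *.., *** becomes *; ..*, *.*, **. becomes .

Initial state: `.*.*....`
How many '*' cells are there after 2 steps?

.*.*****
.*.****.
count of *: 5

5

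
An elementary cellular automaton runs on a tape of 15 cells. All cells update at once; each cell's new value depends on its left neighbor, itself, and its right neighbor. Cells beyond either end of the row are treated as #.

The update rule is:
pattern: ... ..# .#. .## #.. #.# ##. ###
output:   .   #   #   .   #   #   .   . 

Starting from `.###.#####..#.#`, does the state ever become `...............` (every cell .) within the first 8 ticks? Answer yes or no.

no

#...#.....####.
.#.###...#....#
###...#.###..#.
...#.###...####
#.###...#.#....
.#...#.#####..#
###.###.....##.
...#...#...#..#
tick 8 is ...#...#...#..#, still not uniform .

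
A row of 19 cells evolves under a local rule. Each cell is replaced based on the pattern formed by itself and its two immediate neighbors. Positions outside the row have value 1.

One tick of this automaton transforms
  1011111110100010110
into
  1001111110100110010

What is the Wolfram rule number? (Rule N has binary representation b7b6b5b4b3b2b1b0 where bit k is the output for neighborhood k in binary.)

position 3: 111 → 1  (bit 7 = 1)
position 0: 110 → 1  (bit 6 = 1)
position 1: 101 → 0  (bit 5 = 0)
position 11: 100 → 0  (bit 4 = 0)
position 2: 011 → 0  (bit 3 = 0)
position 10: 010 → 1  (bit 2 = 1)
position 13: 001 → 1  (bit 1 = 1)
position 12: 000 → 0  (bit 0 = 0)
bits b7..b0 = 11000110 = 198

198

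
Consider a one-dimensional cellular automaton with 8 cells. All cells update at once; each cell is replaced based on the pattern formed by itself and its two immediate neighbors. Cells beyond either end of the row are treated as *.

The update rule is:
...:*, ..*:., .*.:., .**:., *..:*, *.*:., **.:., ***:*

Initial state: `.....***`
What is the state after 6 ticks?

***..**.

****..**
***.*..*
**...*..
*.**..*.
....*...
***..**.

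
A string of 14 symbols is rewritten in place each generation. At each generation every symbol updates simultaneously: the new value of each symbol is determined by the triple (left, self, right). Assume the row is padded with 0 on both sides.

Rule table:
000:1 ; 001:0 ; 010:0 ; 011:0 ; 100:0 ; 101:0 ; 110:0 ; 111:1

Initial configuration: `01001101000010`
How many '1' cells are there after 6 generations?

4

00000000011000
11111111000011
01111110011000
00111100000011
10011001111000
00000000110011
count of 1: 4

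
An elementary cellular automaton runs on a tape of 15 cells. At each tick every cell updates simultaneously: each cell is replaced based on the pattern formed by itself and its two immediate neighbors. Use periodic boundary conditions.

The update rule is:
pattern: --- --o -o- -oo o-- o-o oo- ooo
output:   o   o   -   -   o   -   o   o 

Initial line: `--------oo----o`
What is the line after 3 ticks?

oooooooo-ooooo-
-ooooooo--oooo-
o-oooooooo-oooo

o-oooooooo-oooo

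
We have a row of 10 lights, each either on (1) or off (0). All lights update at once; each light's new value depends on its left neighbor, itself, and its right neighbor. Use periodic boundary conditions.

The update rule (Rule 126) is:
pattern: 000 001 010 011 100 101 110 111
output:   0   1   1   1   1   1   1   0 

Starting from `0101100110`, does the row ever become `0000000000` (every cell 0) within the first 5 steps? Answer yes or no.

yes

1111111111
0000000000
all cells are 0 at step 2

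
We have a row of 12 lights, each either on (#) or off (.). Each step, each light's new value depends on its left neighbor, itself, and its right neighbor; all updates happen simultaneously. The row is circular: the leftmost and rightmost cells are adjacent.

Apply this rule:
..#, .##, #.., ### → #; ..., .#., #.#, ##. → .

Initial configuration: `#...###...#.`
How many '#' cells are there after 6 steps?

step 1: .#.###.#.#..
step 2: #..##.....#.
step 3: .###.#...#..
step 4: ###...#.#.#.
step 5: ##.#.#......
step 6: #.....#....#
count of #: 3

3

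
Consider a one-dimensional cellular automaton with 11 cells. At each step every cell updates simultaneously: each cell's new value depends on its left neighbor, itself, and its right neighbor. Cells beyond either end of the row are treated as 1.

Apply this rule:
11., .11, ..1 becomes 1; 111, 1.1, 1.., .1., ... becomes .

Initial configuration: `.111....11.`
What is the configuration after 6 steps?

step 1: .1.1...111.
step 2: ......11.1.
step 3: .....111...
step 4: ....11.1..1
step 5: ...111...11
step 6: ..11.1..11.

..11.1..11.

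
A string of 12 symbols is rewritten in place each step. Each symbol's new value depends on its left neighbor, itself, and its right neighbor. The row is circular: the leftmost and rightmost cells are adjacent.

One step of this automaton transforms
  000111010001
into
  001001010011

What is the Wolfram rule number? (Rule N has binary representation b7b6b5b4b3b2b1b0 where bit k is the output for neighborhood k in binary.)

70

position 4: 111 → 0  (bit 7 = 0)
position 5: 110 → 1  (bit 6 = 1)
position 6: 101 → 0  (bit 5 = 0)
position 0: 100 → 0  (bit 4 = 0)
position 3: 011 → 0  (bit 3 = 0)
position 7: 010 → 1  (bit 2 = 1)
position 2: 001 → 1  (bit 1 = 1)
position 1: 000 → 0  (bit 0 = 0)
bits b7..b0 = 01000110 = 70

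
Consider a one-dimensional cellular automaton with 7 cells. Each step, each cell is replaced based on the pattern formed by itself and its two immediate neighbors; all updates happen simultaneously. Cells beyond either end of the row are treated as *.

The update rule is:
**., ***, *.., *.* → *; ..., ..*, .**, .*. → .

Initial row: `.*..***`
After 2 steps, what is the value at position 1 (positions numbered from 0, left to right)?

*

step 1: *.*..**
step 2: **.*..*
position 1 holds *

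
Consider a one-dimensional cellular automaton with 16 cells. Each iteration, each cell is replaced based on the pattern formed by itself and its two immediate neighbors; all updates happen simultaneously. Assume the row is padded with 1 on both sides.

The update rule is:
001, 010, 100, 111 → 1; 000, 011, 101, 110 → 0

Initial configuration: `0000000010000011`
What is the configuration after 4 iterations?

1000000111000101
0100001010101100
0110011010100011
0001100010110101

0001100010110101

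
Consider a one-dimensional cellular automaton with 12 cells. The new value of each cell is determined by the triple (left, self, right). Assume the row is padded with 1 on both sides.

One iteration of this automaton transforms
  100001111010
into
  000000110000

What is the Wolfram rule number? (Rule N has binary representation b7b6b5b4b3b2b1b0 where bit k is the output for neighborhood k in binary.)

128

position 6: 111 → 1  (bit 7 = 1)
position 0: 110 → 0  (bit 6 = 0)
position 9: 101 → 0  (bit 5 = 0)
position 1: 100 → 0  (bit 4 = 0)
position 5: 011 → 0  (bit 3 = 0)
position 10: 010 → 0  (bit 2 = 0)
position 4: 001 → 0  (bit 1 = 0)
position 2: 000 → 0  (bit 0 = 0)
bits b7..b0 = 10000000 = 128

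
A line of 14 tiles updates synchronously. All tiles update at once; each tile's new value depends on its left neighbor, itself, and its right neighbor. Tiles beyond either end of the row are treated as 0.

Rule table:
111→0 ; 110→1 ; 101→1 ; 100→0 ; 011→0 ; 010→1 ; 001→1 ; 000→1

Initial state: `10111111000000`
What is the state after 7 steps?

11111000001011

step 1: 11000001011111
step 2: 01011111100001
step 3: 11100000101111
step 4: 00101111110001
step 5: 11110000010111
step 6: 00010111111001
step 7: 11111000001011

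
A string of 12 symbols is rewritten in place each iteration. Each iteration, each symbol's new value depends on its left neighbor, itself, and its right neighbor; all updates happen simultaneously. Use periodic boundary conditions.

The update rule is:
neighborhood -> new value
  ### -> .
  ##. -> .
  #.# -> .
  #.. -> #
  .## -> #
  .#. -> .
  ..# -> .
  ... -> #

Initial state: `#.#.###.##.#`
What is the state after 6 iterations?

iteration 1: ....#...#..#
iteration 2: ###..##..#..
iteration 3: #..#.#.#..#.
iteration 4: .#......#...
iteration 5: ..#####..###
iteration 6: #.#....#.#..

#.#....#.#..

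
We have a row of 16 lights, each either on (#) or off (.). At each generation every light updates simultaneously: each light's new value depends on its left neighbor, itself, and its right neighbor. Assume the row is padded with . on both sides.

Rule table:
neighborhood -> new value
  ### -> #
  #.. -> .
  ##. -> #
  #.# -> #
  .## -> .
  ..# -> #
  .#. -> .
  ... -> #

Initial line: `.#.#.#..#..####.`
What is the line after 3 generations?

#.#..#..#.#.#.#.

#.#.#..#..#.###.
.#.#..#..#.#.##.
#.#..#..#.#.#.#.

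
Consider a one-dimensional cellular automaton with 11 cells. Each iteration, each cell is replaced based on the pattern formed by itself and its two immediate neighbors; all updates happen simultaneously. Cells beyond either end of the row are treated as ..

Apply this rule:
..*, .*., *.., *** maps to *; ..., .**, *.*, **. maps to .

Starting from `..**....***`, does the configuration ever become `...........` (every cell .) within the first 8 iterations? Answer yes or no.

no

.*..*..*.*.
********.**
.******....
*.****.*...
*..**..**..
***..**..*.
.*.**..****
**...**.**.
iteration 8 is **...**.**., still not uniform .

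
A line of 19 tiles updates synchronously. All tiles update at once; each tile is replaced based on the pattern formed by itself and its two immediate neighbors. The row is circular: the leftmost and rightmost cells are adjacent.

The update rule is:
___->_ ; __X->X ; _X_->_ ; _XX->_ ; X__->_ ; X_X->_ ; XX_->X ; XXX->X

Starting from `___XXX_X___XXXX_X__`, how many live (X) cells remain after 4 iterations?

4

__X_XX____X_XXX____
_X___X___X___XX____
X___X___X___X_X____
___X___X___X______X
count of X: 4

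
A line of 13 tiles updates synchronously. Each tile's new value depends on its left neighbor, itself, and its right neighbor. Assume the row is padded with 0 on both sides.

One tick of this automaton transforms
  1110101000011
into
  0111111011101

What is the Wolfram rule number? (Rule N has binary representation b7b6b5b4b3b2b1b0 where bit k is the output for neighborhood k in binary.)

position 1: 111 → 1  (bit 7 = 1)
position 2: 110 → 1  (bit 6 = 1)
position 3: 101 → 1  (bit 5 = 1)
position 7: 100 → 0  (bit 4 = 0)
position 0: 011 → 0  (bit 3 = 0)
position 4: 010 → 1  (bit 2 = 1)
position 10: 001 → 1  (bit 1 = 1)
position 8: 000 → 1  (bit 0 = 1)
bits b7..b0 = 11100111 = 231

231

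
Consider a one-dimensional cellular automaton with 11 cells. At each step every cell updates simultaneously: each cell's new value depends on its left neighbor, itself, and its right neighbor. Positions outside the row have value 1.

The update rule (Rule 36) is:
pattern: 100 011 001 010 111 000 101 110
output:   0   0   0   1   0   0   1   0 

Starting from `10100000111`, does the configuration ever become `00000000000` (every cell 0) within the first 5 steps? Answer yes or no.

01100000000
10000000000
00000000000
all cells are 0 at step 3

yes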